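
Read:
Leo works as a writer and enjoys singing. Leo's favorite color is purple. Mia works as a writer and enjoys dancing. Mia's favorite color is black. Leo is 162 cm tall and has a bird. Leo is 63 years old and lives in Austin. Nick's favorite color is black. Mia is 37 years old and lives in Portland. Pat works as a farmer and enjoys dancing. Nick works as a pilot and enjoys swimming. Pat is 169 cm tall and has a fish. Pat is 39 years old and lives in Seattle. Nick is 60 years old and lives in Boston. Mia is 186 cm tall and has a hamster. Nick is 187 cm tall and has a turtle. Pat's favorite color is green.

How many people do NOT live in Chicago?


Not in Chicago: 4

4


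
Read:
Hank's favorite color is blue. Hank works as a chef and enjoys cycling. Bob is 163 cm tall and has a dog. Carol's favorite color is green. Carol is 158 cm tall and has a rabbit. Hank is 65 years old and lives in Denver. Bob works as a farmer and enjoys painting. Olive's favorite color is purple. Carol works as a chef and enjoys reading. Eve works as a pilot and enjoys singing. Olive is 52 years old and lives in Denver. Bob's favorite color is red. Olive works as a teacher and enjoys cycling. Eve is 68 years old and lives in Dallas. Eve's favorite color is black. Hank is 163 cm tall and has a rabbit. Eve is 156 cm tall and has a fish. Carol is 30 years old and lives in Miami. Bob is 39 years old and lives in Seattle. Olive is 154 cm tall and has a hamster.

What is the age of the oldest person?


Oldest: Eve at 68

68


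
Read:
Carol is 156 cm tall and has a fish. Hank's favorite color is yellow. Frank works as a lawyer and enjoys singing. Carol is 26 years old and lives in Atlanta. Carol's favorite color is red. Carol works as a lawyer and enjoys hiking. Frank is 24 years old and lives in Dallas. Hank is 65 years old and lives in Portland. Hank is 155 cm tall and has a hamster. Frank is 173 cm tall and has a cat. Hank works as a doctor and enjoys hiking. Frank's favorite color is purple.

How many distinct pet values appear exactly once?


Unique pet values: 3

3


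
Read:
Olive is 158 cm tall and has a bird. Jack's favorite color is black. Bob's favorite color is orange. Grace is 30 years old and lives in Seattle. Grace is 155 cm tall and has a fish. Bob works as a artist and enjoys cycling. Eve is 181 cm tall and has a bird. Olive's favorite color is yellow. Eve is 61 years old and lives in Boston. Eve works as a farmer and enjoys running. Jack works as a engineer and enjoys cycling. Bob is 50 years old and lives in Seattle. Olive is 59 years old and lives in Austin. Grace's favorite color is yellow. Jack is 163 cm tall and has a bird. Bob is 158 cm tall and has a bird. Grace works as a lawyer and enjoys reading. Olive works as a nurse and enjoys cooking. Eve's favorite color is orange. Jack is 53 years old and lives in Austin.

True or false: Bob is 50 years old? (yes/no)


Bob is actually 50. yes

yes


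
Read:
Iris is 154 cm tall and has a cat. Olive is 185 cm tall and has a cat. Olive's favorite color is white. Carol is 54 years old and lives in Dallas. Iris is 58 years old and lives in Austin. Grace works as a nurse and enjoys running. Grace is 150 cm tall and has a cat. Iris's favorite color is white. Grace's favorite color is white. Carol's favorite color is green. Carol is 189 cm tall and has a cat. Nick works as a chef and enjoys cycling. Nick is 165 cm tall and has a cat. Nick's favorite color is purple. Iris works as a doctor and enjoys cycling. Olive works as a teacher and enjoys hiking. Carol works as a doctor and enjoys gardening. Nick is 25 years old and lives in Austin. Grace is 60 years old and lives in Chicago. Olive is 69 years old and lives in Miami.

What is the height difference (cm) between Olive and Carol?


|185 - 189| = 4

4


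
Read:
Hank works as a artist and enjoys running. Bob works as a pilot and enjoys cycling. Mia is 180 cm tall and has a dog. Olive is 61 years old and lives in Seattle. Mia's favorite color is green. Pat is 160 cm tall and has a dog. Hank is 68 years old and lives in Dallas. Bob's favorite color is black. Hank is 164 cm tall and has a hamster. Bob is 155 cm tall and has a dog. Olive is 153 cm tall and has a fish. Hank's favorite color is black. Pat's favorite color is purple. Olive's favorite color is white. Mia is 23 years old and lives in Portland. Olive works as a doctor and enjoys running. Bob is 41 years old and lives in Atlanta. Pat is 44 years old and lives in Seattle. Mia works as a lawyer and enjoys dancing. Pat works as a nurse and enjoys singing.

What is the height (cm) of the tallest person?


Tallest: Mia at 180 cm

180


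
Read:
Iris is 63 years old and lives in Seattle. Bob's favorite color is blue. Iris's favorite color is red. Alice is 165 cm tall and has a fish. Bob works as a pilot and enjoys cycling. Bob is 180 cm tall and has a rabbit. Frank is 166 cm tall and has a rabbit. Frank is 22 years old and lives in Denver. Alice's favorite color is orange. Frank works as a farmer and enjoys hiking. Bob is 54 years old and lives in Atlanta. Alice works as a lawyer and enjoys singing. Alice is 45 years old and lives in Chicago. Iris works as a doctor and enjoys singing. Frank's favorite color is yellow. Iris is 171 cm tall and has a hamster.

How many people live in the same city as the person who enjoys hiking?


Person with hobby hiking is Frank, city Denver. Count = 1

1


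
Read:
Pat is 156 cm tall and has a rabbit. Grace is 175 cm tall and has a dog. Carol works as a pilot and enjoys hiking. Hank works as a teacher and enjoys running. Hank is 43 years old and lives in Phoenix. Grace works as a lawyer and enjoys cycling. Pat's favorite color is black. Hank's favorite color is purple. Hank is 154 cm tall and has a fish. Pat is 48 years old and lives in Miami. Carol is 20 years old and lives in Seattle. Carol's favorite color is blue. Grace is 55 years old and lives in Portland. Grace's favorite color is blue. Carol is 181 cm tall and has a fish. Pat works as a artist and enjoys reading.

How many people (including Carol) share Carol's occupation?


Carol is a pilot. Count = 1

1


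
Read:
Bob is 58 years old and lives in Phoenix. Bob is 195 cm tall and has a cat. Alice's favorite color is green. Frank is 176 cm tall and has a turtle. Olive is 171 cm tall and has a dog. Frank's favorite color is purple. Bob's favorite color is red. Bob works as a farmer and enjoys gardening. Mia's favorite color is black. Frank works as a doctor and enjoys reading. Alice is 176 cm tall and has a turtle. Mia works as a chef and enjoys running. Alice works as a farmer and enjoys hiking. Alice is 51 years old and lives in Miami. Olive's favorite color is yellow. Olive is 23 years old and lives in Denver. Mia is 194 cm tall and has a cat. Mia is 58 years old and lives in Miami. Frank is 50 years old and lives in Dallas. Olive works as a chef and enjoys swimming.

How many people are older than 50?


Filter: 3

3


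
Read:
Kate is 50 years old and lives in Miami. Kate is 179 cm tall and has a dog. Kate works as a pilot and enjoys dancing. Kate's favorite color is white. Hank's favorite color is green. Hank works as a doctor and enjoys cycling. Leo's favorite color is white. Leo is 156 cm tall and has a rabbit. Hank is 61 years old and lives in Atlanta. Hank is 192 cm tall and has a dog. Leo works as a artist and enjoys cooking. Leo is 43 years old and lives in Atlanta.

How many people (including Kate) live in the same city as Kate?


Kate lives in Miami. Count = 1

1


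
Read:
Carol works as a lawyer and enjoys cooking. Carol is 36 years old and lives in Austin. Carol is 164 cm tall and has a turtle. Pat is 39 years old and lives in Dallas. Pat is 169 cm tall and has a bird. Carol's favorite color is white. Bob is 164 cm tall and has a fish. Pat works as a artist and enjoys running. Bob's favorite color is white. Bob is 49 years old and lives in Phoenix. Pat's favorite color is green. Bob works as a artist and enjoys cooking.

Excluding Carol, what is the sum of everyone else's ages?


Sum (excluding Carol): 88

88


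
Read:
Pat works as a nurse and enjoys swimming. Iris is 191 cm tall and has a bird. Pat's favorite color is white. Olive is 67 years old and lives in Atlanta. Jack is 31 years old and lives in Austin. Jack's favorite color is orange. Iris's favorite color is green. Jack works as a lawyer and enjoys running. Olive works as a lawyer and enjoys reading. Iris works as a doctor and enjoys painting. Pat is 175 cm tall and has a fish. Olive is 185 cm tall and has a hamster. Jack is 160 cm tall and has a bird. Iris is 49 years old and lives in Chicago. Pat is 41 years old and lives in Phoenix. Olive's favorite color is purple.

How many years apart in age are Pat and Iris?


41 vs 49, diff = 8

8


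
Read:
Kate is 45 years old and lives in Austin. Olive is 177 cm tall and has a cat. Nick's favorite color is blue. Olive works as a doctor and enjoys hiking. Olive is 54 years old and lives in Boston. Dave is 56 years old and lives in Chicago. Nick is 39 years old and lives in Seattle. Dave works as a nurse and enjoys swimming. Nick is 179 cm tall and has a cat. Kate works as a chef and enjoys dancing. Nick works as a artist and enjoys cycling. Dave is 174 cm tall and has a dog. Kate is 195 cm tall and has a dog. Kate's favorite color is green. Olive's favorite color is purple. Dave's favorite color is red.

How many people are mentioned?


People: Nick, Olive, Dave, Kate. Count = 4

4


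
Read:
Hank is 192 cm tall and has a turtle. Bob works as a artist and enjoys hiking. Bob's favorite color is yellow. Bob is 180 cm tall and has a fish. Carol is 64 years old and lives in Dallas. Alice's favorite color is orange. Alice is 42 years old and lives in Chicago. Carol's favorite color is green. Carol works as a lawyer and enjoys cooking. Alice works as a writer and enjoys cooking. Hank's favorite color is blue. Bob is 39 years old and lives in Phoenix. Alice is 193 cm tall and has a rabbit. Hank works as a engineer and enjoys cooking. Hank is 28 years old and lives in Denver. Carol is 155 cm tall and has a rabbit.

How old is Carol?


Carol is 64 years old

64


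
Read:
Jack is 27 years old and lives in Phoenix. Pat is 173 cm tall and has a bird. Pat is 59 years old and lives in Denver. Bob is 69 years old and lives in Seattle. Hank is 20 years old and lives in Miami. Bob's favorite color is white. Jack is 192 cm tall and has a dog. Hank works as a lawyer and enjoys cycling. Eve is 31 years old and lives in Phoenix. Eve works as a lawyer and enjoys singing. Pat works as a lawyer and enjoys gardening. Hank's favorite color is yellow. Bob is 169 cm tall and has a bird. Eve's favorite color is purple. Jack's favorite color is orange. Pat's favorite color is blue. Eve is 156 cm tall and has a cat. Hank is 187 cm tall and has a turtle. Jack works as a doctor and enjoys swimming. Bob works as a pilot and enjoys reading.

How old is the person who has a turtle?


Person with turtle is Hank, age 20

20


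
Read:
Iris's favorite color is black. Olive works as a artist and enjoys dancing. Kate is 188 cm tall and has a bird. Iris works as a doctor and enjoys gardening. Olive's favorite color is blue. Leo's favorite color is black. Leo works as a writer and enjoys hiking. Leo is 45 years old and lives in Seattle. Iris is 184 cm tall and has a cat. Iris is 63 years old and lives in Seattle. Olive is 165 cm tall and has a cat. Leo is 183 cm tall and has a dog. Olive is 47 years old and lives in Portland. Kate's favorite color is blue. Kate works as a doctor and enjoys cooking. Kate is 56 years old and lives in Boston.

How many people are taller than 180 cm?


Taller than 180: 3

3


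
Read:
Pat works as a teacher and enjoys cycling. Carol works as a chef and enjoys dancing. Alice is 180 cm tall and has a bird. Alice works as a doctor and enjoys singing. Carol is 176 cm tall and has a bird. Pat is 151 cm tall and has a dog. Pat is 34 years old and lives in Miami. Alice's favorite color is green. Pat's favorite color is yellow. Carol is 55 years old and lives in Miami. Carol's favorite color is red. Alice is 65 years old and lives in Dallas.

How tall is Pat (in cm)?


Pat is 151 cm tall

151


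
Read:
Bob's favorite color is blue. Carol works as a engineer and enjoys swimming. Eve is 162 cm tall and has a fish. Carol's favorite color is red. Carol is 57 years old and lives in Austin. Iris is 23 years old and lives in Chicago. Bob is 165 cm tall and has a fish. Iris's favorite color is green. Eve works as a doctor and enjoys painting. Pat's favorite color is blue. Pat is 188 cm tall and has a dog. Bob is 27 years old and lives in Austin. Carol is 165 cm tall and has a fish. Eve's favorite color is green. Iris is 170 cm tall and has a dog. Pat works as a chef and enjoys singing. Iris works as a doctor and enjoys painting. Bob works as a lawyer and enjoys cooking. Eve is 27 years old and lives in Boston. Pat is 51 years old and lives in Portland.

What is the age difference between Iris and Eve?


|23 - 27| = 4

4


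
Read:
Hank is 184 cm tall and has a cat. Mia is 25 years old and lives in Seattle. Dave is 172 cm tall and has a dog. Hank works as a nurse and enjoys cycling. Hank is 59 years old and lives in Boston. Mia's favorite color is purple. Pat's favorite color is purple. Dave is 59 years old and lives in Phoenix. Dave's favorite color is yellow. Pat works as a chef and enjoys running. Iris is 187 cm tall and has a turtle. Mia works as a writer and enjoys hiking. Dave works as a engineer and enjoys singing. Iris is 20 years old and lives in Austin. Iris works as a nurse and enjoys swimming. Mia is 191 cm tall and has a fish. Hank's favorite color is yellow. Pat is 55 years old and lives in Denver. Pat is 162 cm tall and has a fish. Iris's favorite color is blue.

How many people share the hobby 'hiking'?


Count: 1

1


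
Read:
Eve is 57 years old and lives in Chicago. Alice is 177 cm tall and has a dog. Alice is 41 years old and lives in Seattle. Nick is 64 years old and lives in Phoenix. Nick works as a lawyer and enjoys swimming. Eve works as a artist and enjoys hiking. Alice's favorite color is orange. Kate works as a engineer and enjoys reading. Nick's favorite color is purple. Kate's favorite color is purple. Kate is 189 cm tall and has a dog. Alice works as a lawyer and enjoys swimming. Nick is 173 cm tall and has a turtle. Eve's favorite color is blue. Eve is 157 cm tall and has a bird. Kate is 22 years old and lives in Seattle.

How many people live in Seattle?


Count in Seattle: 2

2


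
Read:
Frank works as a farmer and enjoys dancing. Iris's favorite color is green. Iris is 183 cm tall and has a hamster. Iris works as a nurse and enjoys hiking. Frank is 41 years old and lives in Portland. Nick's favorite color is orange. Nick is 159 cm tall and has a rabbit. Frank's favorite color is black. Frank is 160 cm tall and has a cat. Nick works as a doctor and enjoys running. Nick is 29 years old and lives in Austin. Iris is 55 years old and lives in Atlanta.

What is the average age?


Sum=125, n=3, avg=41.67

41.67


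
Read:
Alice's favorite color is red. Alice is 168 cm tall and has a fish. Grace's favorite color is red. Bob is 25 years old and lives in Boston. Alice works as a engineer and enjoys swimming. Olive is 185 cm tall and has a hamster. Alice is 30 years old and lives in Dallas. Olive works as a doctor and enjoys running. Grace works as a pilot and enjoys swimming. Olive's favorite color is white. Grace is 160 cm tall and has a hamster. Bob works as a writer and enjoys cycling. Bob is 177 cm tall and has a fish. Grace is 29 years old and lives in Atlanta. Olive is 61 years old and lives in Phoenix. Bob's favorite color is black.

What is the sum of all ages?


25+61+29+30 = 145

145


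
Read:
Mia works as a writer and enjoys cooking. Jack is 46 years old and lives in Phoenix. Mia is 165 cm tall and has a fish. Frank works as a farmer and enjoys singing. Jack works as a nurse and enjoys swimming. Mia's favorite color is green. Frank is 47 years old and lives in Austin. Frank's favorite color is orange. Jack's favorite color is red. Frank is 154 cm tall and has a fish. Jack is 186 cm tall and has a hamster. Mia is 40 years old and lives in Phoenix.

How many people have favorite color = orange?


Count: 1

1


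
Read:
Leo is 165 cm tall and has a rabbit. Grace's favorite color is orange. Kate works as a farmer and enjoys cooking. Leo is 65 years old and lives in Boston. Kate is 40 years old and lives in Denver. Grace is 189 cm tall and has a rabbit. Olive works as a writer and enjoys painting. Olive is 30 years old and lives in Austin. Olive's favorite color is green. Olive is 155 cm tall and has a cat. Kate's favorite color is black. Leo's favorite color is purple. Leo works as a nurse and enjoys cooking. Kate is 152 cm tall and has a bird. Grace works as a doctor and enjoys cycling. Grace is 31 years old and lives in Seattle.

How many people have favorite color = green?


Count: 1

1


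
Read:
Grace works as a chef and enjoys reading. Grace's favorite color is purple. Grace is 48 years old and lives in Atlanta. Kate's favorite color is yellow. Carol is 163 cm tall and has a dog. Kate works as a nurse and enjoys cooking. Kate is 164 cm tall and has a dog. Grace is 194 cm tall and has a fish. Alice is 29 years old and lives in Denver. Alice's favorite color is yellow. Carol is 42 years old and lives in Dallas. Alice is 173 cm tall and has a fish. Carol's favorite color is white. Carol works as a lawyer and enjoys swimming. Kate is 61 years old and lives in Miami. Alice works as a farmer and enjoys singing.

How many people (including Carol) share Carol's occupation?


Carol is a lawyer. Count = 1

1


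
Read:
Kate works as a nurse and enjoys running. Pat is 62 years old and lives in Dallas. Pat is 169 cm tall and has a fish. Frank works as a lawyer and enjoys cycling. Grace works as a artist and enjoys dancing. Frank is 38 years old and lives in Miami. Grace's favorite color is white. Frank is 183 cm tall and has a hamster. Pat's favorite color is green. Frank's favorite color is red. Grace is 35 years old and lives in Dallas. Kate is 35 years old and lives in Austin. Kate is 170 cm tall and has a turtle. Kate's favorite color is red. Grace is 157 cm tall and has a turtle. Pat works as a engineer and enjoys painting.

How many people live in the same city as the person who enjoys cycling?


Person with hobby cycling is Frank, city Miami. Count = 1

1


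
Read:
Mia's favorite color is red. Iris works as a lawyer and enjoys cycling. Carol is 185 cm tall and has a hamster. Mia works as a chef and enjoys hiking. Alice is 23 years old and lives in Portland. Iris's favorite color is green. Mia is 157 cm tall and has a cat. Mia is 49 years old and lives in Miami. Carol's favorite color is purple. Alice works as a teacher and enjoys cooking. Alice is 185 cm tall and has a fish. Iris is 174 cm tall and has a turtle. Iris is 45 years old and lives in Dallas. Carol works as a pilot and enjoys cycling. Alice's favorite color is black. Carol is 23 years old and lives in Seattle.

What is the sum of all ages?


45+23+23+49 = 140

140


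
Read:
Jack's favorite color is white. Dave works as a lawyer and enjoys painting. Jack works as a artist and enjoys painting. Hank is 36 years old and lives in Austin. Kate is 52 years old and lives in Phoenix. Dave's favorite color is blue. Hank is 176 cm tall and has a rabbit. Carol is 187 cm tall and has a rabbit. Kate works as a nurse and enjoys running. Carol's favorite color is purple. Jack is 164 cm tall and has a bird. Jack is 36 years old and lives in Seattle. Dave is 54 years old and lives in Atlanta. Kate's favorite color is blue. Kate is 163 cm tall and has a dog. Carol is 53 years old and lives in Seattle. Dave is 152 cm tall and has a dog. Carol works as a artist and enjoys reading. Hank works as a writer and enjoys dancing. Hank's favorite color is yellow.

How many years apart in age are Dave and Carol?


54 vs 53, diff = 1

1


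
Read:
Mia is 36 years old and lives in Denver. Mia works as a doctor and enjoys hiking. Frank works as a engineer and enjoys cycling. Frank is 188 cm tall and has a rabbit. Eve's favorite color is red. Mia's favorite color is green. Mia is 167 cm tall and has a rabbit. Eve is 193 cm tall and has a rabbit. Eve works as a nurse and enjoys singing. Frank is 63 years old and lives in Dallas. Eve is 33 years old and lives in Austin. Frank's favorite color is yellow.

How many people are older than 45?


Filter: 1

1


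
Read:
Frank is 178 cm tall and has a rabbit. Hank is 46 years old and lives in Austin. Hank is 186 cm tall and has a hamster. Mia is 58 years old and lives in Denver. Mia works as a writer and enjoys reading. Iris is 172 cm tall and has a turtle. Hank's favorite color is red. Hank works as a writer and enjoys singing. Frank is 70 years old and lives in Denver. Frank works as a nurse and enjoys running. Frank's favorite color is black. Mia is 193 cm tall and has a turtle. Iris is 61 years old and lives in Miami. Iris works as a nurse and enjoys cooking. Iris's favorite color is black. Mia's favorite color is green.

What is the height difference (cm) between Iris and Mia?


|172 - 193| = 21

21


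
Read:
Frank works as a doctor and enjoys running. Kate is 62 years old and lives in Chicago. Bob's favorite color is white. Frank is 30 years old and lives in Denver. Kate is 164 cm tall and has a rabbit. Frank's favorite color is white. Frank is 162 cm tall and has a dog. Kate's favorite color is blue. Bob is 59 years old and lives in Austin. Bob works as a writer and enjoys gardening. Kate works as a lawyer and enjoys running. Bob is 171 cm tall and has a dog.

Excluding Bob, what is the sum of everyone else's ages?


Sum (excluding Bob): 92

92


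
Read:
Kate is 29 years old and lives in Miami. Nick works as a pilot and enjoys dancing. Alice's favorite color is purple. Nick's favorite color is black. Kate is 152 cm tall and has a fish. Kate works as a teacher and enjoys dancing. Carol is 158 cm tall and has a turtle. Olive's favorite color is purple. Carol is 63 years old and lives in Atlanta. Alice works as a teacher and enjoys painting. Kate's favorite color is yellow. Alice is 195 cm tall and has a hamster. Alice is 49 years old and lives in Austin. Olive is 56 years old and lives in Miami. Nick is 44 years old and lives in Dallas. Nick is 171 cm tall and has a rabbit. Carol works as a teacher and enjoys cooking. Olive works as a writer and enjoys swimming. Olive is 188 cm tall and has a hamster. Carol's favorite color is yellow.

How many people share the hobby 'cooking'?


Count: 1

1


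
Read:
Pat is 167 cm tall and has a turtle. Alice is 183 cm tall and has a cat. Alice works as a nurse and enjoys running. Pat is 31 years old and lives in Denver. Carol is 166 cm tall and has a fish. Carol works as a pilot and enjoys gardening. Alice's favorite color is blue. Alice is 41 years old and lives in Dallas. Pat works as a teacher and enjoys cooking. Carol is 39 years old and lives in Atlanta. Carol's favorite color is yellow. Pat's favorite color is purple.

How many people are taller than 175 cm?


Taller than 175: 1

1


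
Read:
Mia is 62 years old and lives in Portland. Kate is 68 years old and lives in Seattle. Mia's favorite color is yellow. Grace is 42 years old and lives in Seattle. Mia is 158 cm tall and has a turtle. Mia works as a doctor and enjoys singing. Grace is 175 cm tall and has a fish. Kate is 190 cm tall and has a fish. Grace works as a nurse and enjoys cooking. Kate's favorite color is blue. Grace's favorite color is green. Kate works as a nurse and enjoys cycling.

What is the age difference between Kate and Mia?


|68 - 62| = 6

6


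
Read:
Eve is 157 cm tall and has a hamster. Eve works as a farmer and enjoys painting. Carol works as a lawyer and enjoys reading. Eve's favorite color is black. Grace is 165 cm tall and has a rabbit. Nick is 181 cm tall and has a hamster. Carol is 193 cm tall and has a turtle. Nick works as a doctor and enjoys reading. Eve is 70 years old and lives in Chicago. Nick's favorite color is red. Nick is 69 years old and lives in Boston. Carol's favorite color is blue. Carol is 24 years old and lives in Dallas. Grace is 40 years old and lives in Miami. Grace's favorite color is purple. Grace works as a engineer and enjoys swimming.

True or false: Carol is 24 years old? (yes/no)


Carol is actually 24. yes

yes


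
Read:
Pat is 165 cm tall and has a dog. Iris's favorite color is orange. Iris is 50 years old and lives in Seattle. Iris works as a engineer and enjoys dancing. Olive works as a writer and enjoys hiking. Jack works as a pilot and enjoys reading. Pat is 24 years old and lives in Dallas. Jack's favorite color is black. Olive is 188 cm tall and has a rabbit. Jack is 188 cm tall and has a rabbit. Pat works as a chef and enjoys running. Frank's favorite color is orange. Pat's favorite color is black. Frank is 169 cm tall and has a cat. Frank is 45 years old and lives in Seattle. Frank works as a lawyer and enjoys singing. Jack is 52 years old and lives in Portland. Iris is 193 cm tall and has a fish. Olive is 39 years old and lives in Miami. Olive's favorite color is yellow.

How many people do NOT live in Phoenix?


Not in Phoenix: 5

5


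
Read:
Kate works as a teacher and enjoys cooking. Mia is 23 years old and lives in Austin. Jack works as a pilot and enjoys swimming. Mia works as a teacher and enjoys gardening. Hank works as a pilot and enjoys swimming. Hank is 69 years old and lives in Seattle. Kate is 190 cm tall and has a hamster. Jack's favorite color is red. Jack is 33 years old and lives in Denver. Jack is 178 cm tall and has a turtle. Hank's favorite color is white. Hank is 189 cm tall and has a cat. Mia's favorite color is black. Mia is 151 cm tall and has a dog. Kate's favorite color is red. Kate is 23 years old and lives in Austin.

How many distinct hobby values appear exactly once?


Unique hobby values: 2

2


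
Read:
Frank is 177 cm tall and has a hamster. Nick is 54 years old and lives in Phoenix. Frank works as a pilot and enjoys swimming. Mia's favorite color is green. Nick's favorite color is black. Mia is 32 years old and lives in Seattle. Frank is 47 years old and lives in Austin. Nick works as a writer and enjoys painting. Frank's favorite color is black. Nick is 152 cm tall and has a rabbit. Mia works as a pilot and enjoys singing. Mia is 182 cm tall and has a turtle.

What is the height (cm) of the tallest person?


Tallest: Mia at 182 cm

182


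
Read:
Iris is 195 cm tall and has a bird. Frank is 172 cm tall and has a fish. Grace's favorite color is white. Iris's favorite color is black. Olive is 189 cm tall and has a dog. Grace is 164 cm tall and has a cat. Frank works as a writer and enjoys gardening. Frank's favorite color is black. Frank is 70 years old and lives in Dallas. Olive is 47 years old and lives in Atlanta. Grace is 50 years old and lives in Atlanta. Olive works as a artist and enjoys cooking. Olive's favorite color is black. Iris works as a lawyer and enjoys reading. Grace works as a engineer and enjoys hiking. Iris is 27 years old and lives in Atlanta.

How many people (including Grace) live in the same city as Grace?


Grace lives in Atlanta. Count = 3

3


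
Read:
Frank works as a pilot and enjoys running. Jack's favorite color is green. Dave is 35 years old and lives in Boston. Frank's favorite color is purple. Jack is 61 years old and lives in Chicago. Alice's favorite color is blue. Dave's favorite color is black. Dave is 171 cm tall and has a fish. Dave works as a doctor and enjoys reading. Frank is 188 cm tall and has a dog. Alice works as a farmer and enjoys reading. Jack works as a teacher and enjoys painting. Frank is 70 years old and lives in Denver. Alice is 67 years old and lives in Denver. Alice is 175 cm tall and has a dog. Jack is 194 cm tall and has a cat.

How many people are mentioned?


People: Jack, Dave, Alice, Frank. Count = 4

4


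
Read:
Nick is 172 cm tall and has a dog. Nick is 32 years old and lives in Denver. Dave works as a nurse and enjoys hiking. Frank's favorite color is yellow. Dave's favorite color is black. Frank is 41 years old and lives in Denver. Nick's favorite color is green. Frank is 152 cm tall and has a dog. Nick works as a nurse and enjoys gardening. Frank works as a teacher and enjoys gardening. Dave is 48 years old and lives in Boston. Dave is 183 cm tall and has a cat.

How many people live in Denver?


Count in Denver: 2

2


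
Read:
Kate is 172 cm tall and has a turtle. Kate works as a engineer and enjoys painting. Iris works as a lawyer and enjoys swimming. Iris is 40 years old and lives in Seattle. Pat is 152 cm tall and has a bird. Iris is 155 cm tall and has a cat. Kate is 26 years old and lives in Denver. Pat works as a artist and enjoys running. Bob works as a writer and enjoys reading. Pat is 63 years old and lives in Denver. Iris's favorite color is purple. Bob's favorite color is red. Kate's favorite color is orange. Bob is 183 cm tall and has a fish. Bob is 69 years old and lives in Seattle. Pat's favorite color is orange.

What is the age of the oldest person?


Oldest: Bob at 69

69


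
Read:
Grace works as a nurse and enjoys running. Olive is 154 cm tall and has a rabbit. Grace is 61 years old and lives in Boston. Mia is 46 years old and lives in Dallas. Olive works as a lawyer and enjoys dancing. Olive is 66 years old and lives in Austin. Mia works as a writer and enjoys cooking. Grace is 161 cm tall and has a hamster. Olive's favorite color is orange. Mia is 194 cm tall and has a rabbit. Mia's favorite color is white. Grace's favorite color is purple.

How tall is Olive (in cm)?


Olive is 154 cm tall

154


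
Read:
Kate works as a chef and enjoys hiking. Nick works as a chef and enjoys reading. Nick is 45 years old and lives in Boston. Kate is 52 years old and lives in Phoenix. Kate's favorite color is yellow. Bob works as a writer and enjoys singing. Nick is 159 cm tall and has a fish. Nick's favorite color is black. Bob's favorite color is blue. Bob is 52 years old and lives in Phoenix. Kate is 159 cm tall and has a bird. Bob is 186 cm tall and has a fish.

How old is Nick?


Nick is 45 years old

45


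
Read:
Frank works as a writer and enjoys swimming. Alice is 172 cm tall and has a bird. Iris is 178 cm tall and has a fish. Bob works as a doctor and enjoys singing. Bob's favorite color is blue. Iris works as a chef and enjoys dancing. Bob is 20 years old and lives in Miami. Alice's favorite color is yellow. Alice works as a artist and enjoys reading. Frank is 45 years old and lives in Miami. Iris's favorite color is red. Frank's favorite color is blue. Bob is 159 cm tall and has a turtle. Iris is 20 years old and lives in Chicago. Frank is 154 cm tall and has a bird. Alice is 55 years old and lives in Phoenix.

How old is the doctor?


The doctor is Bob, age 20

20


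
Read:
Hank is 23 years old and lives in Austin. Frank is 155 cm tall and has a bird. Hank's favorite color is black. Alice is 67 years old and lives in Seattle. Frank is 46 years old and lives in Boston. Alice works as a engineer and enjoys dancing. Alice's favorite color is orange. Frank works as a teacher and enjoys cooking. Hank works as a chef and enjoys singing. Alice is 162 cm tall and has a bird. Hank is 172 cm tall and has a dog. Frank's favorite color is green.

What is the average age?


Sum=136, n=3, avg=45.33

45.33


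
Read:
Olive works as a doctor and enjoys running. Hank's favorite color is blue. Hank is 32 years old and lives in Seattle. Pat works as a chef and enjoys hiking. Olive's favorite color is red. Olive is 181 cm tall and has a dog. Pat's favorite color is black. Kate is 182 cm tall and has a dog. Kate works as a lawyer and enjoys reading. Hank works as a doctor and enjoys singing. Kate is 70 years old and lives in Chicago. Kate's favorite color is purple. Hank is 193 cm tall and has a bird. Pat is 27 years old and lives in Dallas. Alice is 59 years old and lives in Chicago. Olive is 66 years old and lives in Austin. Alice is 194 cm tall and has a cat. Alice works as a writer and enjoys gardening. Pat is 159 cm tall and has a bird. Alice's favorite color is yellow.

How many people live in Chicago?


Count in Chicago: 2

2


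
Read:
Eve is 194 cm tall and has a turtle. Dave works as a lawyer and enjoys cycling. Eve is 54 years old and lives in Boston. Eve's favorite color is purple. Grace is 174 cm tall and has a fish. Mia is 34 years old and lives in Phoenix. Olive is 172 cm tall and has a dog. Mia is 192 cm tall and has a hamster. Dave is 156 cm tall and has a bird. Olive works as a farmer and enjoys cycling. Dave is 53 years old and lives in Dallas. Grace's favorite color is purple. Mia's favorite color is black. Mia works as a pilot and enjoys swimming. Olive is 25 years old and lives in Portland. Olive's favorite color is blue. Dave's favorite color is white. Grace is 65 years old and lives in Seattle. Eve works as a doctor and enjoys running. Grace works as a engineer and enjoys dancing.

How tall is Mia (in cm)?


Mia is 192 cm tall

192


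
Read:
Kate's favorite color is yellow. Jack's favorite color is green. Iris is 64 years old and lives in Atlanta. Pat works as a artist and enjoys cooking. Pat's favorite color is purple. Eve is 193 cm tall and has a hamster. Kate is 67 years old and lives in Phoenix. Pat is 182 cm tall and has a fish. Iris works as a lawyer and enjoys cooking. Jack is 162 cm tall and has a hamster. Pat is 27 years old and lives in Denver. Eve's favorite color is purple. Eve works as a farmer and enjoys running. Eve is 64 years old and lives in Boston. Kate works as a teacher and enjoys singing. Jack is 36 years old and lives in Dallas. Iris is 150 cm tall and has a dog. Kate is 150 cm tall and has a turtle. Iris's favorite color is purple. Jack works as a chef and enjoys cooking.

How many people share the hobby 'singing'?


Count: 1

1


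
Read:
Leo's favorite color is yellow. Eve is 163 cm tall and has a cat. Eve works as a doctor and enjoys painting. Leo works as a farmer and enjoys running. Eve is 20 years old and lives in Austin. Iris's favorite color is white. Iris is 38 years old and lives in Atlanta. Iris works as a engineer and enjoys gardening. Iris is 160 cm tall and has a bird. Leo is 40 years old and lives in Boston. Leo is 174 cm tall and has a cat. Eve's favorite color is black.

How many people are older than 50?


Filter: 0

0


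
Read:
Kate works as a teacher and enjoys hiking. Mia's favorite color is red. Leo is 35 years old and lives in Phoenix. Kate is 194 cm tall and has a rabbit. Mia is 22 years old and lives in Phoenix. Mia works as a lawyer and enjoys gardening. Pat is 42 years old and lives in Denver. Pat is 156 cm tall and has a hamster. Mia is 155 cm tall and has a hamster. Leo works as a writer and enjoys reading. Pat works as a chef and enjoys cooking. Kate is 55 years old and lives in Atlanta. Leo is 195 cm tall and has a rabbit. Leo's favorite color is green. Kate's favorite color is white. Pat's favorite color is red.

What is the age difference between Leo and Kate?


|35 - 55| = 20

20


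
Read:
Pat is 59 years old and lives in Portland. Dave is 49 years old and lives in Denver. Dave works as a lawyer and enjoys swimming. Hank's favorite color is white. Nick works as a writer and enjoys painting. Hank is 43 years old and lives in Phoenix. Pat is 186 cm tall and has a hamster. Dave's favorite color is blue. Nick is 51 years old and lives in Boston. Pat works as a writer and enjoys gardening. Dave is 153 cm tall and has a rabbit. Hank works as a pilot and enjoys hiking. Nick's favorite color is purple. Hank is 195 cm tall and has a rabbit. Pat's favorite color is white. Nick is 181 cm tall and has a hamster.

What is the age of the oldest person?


Oldest: Pat at 59

59


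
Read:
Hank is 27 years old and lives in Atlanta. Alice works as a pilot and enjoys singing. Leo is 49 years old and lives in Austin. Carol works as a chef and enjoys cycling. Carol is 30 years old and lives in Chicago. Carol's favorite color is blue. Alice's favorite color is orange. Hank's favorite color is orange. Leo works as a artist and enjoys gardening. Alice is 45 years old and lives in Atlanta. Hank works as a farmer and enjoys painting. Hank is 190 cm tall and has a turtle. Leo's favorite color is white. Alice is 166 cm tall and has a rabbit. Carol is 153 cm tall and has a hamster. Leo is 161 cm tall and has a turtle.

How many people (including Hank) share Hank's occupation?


Hank is a farmer. Count = 1

1


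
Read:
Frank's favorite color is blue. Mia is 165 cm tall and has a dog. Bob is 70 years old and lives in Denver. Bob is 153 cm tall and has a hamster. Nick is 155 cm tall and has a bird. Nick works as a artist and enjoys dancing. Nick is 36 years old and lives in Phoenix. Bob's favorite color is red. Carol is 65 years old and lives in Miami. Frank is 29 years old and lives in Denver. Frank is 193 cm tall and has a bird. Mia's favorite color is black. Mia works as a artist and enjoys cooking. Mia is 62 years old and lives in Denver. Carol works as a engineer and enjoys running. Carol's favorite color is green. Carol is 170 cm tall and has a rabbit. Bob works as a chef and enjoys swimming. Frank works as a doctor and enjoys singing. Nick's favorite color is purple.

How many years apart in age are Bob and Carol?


70 vs 65, diff = 5

5


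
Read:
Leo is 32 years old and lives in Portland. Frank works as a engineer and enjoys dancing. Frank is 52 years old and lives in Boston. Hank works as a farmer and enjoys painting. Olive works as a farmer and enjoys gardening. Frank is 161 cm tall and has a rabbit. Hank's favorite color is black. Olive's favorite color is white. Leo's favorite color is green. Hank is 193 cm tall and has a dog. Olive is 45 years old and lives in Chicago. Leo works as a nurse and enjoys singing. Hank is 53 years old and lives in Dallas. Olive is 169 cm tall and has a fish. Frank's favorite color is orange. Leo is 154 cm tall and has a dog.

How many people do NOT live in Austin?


Not in Austin: 4

4


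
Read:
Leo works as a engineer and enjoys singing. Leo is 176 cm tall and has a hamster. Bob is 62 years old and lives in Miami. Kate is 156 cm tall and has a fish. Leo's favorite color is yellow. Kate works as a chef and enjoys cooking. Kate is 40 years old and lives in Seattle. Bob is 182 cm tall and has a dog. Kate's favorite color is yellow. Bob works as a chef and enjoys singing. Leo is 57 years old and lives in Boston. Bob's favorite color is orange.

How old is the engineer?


The engineer is Leo, age 57

57


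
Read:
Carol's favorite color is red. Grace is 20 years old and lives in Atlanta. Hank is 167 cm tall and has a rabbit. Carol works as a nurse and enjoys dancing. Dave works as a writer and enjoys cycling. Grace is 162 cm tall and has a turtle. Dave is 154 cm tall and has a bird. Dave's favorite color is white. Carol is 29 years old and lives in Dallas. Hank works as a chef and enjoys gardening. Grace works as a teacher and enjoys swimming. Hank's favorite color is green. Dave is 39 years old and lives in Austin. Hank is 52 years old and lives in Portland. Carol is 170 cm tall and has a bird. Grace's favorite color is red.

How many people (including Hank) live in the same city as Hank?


Hank lives in Portland. Count = 1

1


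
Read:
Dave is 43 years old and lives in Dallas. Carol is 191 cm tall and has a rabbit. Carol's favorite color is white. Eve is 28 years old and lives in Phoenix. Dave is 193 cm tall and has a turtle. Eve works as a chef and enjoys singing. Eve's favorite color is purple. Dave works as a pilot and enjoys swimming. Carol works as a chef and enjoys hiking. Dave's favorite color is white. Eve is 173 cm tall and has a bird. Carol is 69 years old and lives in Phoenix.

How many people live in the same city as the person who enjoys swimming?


Person with hobby swimming is Dave, city Dallas. Count = 1

1


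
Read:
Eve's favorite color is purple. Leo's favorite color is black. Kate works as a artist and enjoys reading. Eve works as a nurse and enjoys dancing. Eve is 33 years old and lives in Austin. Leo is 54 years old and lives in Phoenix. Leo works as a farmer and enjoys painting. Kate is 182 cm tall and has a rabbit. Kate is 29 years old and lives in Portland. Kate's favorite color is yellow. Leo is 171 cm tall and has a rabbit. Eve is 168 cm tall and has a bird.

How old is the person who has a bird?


Person with bird is Eve, age 33

33
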